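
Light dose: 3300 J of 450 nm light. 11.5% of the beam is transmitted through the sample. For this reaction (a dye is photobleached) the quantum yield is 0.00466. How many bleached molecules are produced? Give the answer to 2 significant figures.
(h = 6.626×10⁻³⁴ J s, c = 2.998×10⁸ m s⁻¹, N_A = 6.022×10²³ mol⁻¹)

3.1×10¹⁹ bleached molecules

Photon energy at 450 nm: hc/λ = (6.626×10⁻³⁴)(2.998×10⁸)/(450×10⁻⁹) = 4.414×10⁻¹⁹ J.
Photons incident: 3300 / 4.414×10⁻¹⁹ = 7.476×10²¹, i.e. 7.476×10²¹/6.022×10²³ = 0.01241 mol.
Fraction absorbed: 1 − 11.5/100 = 0.8850.
Photons absorbed: 0.8850 × 0.01241 = 0.01098 mol.
Product: Φ × n_abs = 0.00466 × 0.01098 = 5.117×10⁻⁵ mol.
As a count: 5.117×10⁻⁵ × 6.022×10²³ = 3.1×10¹⁹.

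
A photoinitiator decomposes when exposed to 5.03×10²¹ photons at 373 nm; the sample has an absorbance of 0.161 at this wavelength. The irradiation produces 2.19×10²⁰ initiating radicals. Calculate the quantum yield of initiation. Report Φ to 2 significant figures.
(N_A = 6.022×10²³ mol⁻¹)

Product: 2.19×10²⁰ / 6.022×10²³ = 3.637×10⁻⁴ mol.
Moles of photons: 5.03×10²¹ / 6.022×10²³ = 0.008353 mol.
Fraction absorbed: 1 − 10^(−0.161) = 0.3098.
Photons absorbed: 0.3098 × 0.008353 = 0.002588 mol.
Φ = 3.637×10⁻⁴ mol / 0.002588 mol photons = 0.14.

Φ = 0.14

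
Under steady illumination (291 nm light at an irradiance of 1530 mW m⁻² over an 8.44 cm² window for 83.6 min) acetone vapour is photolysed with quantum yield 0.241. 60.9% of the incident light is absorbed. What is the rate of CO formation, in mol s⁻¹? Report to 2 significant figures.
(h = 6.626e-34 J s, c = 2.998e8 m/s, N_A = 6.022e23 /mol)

4.6e-10 mol s⁻¹

Photon energy at 291 nm: hc/λ = (6.626e-34)(2.998e8)/(291e-9) = 6.826e-19 J.
Energy delivered: (1530 mW m⁻²)(8.44e-4 m²)(5016 s) = 6.477 J.
Photons incident: 6.477 / 6.826e-19 = 9.489e18, i.e. 9.489e18/6.022e23 = 1.576e-5 mol.
Photons absorbed: 0.609 × 1.576e-5 = 9.598e-6 mol.
Product formed: 0.241 × 9.598e-6 = 2.313e-6 mol.
Rate: 2.313e-6 / 5016 s = 4.6e-10 mol s⁻¹.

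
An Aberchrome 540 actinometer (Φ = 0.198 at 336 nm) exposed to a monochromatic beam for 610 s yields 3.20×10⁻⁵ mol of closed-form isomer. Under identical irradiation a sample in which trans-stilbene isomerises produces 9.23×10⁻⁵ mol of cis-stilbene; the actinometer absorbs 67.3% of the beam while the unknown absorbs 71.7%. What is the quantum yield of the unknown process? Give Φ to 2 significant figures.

Photons absorbed by the actinometer: 3.20×10⁻⁵ / 0.198 = 1.616×10⁻⁴ mol.
Incident flux: 1.616×10⁻⁴ / 0.673 = 2.401×10⁻⁴ einstein.
Absorbed by unknown: 0.717 × 2.401×10⁻⁴ = 1.722×10⁻⁴ mol.
Φ(unknown) = 9.23×10⁻⁵ / 1.722×10⁻⁴ = 0.54.

Φ = 0.54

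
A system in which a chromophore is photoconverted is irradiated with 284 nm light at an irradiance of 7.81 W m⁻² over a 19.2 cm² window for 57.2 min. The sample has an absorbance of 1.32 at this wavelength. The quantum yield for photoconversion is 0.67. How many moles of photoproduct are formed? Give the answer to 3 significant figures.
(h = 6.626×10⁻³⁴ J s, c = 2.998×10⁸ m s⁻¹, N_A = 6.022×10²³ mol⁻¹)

7.79×10⁻⁵ mol

Photon energy at 284 nm: hc/λ = (6.626×10⁻³⁴)(2.998×10⁸)/(284×10⁻⁹) = 6.995×10⁻¹⁹ J.
Energy delivered: (7.81 W m⁻²)(19.2×10⁻⁴ m²)(3432 s) = 51.46 J.
Photons incident: 51.46 / 6.995×10⁻¹⁹ = 7.357×10¹⁹, i.e. 7.357×10¹⁹/6.022×10²³ = 1.222×10⁻⁴ mol.
Fraction absorbed: 1 − 10^(−1.32) = 0.9521.
Photons absorbed: 0.9521 × 1.222×10⁻⁴ = 1.163×10⁻⁴ mol.
Product: Φ × n_abs = 0.67 × 1.163×10⁻⁴ = 7.792×10⁻⁵ mol.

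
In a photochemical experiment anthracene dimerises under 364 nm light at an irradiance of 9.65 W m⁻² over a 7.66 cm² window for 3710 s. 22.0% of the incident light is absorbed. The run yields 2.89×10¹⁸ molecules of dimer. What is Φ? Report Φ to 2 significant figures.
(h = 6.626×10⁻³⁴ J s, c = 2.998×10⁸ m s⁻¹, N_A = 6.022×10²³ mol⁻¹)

Φ = 0.26

Product: 2.89×10¹⁸ / 6.022×10²³ = 4.799×10⁻⁶ mol.
Photon energy at 364 nm: hc/λ = (6.626×10⁻³⁴)(2.998×10⁸)/(364×10⁻⁹) = 5.457×10⁻¹⁹ J.
Energy delivered: (9.65 W m⁻²)(7.66×10⁻⁴ m²)(3710 s) = 27.42 J.
Photons incident: 27.42 / 5.457×10⁻¹⁹ = 5.025×10¹⁹, i.e. 5.025×10¹⁹/6.022×10²³ = 8.344×10⁻⁵ mol.
Photons absorbed: 0.220 × 8.344×10⁻⁵ = 1.836×10⁻⁵ mol.
Φ = 4.799×10⁻⁶ mol / 1.836×10⁻⁵ mol photons = 0.26.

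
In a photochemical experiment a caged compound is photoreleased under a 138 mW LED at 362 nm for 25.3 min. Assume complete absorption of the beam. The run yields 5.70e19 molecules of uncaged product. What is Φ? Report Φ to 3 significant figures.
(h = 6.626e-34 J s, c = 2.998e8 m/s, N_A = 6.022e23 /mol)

Product: 5.70e19 / 6.022e23 = 9.465e-5 mol.
Photon energy at 362 nm: hc/λ = (6.626e-34)(2.998e8)/(362e-9) = 5.487e-19 J.
Energy delivered: (138 mW)(1518 s) = 209.5 J.
Photons incident: 209.5 / 5.487e-19 = 3.818e20, i.e. 3.818e20/6.022e23 = 6.340e-4 mol.
Φ = 9.465e-5 mol / 6.340e-4 mol photons = 0.149.

Φ = 0.149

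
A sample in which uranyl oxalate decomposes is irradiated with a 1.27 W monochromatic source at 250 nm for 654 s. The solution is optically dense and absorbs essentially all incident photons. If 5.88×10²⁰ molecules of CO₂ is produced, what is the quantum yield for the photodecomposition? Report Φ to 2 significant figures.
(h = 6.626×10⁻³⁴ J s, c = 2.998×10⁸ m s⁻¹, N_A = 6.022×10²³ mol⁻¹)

Φ = 0.56

Product: 5.88×10²⁰ / 6.022×10²³ = 9.764×10⁻⁴ mol.
Photon energy at 250 nm: hc/λ = (6.626×10⁻³⁴)(2.998×10⁸)/(250×10⁻⁹) = 7.946×10⁻¹⁹ J.
Energy delivered: (1.27 W)(654 s) = 830.6 J.
Photons incident: 830.6 / 7.946×10⁻¹⁹ = 1.045×10²¹, i.e. 1.045×10²¹/6.022×10²³ = 0.001735 mol.
Φ = 9.764×10⁻⁴ mol / 0.001735 mol photons = 0.56.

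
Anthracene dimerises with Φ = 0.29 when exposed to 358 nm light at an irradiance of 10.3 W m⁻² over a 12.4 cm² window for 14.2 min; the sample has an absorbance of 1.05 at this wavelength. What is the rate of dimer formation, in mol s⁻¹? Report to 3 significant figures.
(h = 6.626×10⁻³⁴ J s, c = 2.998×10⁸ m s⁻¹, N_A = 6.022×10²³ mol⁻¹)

1.01×10⁻⁸ mol s⁻¹

Photon energy at 358 nm: hc/λ = (6.626×10⁻³⁴)(2.998×10⁸)/(358×10⁻⁹) = 5.549×10⁻¹⁹ J.
Energy delivered: (10.3 W m⁻²)(12.4×10⁻⁴ m²)(852 s) = 10.88 J.
Photons incident: 10.88 / 5.549×10⁻¹⁹ = 1.961×10¹⁹, i.e. 1.961×10¹⁹/6.022×10²³ = 3.256×10⁻⁵ mol.
Fraction absorbed: 1 − 10^(−1.05) = 0.9109.
Photons absorbed: 0.9109 × 3.256×10⁻⁵ = 2.966×10⁻⁵ mol.
Product formed: 0.29 × 2.966×10⁻⁵ = 8.601×10⁻⁶ mol.
Rate: 8.601×10⁻⁶ / 852 s = 1.01×10⁻⁸ mol s⁻¹.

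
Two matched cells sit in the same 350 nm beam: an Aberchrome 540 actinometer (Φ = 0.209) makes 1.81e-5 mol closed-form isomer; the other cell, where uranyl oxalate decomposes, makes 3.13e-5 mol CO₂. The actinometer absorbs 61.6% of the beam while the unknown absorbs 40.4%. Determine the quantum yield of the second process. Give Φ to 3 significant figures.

Φ = 0.551

Photons absorbed by the actinometer: 1.81e-5 / 0.209 = 8.660e-5 mol.
Incident flux: 8.660e-5 / 0.616 = 1.406e-4 einstein.
Absorbed by unknown: 0.404 × 1.406e-4 = 5.680e-5 mol.
Φ(unknown) = 3.13e-5 / 5.680e-5 = 0.551.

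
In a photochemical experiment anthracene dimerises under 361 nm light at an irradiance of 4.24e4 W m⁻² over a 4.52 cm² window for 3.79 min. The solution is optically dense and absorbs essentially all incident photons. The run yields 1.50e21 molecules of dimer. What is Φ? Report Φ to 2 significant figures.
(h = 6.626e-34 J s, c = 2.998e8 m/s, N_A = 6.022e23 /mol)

Φ = 0.19

Product: 1.50e21 / 6.022e23 = 0.002491 mol.
Photon energy at 361 nm: hc/λ = (6.626e-34)(2.998e8)/(361e-9) = 5.503e-19 J.
Energy delivered: (4.24e4 W m⁻²)(4.52e-4 m²)(227.4 s) = 4358 J.
Photons incident: 4358 / 5.503e-19 = 7.919e21, i.e. 7.919e21/6.022e23 = 0.01315 mol.
Φ = 0.002491 mol / 0.01315 mol photons = 0.19.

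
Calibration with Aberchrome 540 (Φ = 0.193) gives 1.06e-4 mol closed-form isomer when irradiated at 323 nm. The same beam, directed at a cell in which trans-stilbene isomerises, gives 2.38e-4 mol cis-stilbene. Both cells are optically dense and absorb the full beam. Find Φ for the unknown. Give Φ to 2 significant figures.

Φ = 0.43

Photons absorbed by the actinometer: 1.06e-4 / 0.193 = 5.492e-4 mol.
Φ(unknown) = 2.38e-4 / 5.492e-4 = 0.43.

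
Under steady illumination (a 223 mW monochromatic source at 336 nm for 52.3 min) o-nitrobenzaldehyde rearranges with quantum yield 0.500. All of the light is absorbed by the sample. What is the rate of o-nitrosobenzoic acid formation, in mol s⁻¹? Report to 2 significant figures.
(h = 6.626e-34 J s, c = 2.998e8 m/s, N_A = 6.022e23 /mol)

3.1e-7 mol s⁻¹

Photon energy at 336 nm: hc/λ = (6.626e-34)(2.998e8)/(336e-9) = 5.912e-19 J.
Energy delivered: (223 mW)(3138 s) = 699.8 J.
Photons incident: 699.8 / 5.912e-19 = 1.184e21, i.e. 1.184e21/6.022e23 = 0.001966 mol.
Product formed: 0.500 × 0.001966 = 9.830e-4 mol.
Rate: 9.830e-4 / 3138 s = 3.1e-7 mol s⁻¹.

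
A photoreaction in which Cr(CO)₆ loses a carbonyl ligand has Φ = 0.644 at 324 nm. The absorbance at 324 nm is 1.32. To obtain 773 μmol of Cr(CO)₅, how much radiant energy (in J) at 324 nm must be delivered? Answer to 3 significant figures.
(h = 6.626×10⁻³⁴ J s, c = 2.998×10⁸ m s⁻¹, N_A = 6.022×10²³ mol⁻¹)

465 J

Product: 773 μmol = 7.73×10⁻⁴ mol.
Photons that must be absorbed: 7.73×10⁻⁴ / 0.644 = 0.001200 mol.
Fraction absorbed: 1 − 10^(−1.32) = 0.9521.
Incident photons needed: 0.001200 / 0.9521 = 0.001260 mol.
Photon energy: hc/λ = 6.131×10⁻¹⁹ J; per mole, 3.692×10⁵ J mol⁻¹.
Energy required: 0.001260 × 3.692×10⁵ = 465 J.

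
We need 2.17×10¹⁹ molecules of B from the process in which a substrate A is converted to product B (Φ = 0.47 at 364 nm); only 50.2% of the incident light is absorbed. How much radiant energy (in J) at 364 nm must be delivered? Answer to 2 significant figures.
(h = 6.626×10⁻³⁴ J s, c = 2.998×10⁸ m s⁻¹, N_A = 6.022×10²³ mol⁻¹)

Product: 2.17×10¹⁹ / 6.022×10²³ = 3.603×10⁻⁵ mol.
Photons that must be absorbed: 3.603×10⁻⁵ / 0.47 = 7.666×10⁻⁵ mol.
Incident photons needed: 7.666×10⁻⁵ / 0.502 = 1.527×10⁻⁴ mol.
Photon energy: hc/λ = 5.457×10⁻¹⁹ J; per mole, 3.286×10⁵ J mol⁻¹.
Energy required: 1.527×10⁻⁴ × 3.286×10⁵ = 50 J.

50 J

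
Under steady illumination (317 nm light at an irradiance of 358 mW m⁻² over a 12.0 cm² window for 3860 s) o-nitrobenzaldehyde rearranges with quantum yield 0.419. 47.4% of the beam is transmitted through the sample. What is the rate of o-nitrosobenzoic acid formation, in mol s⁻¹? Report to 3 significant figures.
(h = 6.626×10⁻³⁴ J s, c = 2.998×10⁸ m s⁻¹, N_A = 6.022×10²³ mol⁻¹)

Photon energy at 317 nm: hc/λ = (6.626×10⁻³⁴)(2.998×10⁸)/(317×10⁻⁹) = 6.266×10⁻¹⁹ J.
Energy delivered: (358 mW m⁻²)(12.0×10⁻⁴ m²)(3860 s) = 1.658 J.
Photons incident: 1.658 / 6.266×10⁻¹⁹ = 2.646×10¹⁸, i.e. 2.646×10¹⁸/6.022×10²³ = 4.394×10⁻⁶ mol.
Fraction absorbed: 1 − 47.4/100 = 0.5260.
Photons absorbed: 0.5260 × 4.394×10⁻⁶ = 2.311×10⁻⁶ mol.
Product formed: 0.419 × 2.311×10⁻⁶ = 9.683×10⁻⁷ mol.
Rate: 9.683×10⁻⁷ / 3860 s = 2.51×10⁻¹⁰ mol s⁻¹.

2.51×10⁻¹⁰ mol s⁻¹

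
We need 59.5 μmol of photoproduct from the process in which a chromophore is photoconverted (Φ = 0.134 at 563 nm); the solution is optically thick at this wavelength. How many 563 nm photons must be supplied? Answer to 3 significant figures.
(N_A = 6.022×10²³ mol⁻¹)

2.67×10²⁰ photons

Product: 59.5 μmol = 5.95×10⁻⁵ mol.
Photons that must be absorbed: 5.95×10⁻⁵ / 0.134 = 4.440×10⁻⁴ mol.
Photon count: 4.440×10⁻⁴ × 6.022×10²³ = 2.67×10²⁰.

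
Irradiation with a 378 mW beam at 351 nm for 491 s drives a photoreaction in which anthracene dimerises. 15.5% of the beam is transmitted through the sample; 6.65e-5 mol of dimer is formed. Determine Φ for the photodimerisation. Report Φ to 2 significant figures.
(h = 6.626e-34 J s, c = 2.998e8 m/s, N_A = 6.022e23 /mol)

Photon energy at 351 nm: hc/λ = (6.626e-34)(2.998e8)/(351e-9) = 5.659e-19 J.
Energy delivered: (378 mW)(491 s) = 185.6 J.
Photons incident: 185.6 / 5.659e-19 = 3.280e20, i.e. 3.280e20/6.022e23 = 5.447e-4 mol.
Fraction absorbed: 1 − 15.5/100 = 0.8450.
Photons absorbed: 0.8450 × 5.447e-4 = 4.603e-4 mol.
Φ = 6.65e-5 mol / 4.603e-4 mol photons = 0.14.

Φ = 0.14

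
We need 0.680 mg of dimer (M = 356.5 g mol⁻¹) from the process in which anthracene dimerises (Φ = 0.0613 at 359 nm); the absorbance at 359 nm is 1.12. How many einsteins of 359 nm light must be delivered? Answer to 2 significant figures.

Product: 0.680 mg / 356.5 g mol⁻¹ = 1.907×10⁻⁶ mol.
Photons that must be absorbed: 1.907×10⁻⁶ / 0.0613 = 3.111×10⁻⁵ mol.
Fraction absorbed: 1 − 10^(−1.12) = 0.9241.
Incident photons needed: 3.111×10⁻⁵ / 0.9241 = 3.367×10⁻⁵ mol.

3.4×10⁻⁵ einstein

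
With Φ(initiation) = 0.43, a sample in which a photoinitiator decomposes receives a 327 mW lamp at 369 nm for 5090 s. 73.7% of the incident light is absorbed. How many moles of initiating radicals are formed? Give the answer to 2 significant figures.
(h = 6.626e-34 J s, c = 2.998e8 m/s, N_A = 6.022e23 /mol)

Photon energy at 369 nm: hc/λ = (6.626e-34)(2.998e8)/(369e-9) = 5.383e-19 J.
Energy delivered: (327 mW)(5090 s) = 1664 J.
Photons incident: 1664 / 5.383e-19 = 3.091e21, i.e. 3.091e21/6.022e23 = 0.005133 mol.
Photons absorbed: 0.737 × 0.005133 = 0.003783 mol.
Product: Φ × n_abs = 0.43 × 0.003783 = 0.001627 mol.

0.0016 mol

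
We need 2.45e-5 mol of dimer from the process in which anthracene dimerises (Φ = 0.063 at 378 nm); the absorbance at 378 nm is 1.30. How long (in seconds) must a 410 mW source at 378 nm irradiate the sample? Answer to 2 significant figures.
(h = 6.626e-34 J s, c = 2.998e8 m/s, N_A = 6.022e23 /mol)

Photons that must be absorbed: 2.45e-5 / 0.063 = 3.889e-4 mol.
Fraction absorbed: 1 − 10^(−1.30) = 0.9499.
Incident photons needed: 3.889e-4 / 0.9499 = 4.094e-4 mol.
Photon energy: hc/λ = 5.255e-19 J; per mole, 3.165e5 J mol⁻¹.
Energy required: 4.094e-4 × 3.165e5 = 129.6 J.
Time: 129.6 J / 0.41 W = 320 s.

t ≈ 320 s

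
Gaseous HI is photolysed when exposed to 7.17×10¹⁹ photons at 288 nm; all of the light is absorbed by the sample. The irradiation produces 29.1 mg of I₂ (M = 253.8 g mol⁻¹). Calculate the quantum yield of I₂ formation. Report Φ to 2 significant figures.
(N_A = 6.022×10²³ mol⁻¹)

Φ = 0.96

Product: 29.1 mg / 253.8 g mol⁻¹ = 1.147×10⁻⁴ mol.
Moles of photons: 7.17×10¹⁹ / 6.022×10²³ = 1.191×10⁻⁴ mol.
Φ = 1.147×10⁻⁴ mol / 1.191×10⁻⁴ mol photons = 0.96.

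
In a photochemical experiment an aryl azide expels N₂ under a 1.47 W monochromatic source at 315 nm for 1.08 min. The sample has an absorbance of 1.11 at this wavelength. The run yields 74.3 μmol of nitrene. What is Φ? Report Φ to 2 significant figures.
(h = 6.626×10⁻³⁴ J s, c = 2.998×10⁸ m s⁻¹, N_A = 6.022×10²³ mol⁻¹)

Product: 74.3 μmol = 7.43×10⁻⁵ mol.
Photon energy at 315 nm: hc/λ = (6.626×10⁻³⁴)(2.998×10⁸)/(315×10⁻⁹) = 6.306×10⁻¹⁹ J.
Energy delivered: (1.47 W)(64.8 s) = 95.26 J.
Photons incident: 95.26 / 6.306×10⁻¹⁹ = 1.511×10²⁰, i.e. 1.511×10²⁰/6.022×10²³ = 2.509×10⁻⁴ mol.
Fraction absorbed: 1 − 10^(−1.11) = 0.9224.
Photons absorbed: 0.9224 × 2.509×10⁻⁴ = 2.314×10⁻⁴ mol.
Φ = 7.43×10⁻⁵ mol / 2.314×10⁻⁴ mol photons = 0.32.

Φ = 0.32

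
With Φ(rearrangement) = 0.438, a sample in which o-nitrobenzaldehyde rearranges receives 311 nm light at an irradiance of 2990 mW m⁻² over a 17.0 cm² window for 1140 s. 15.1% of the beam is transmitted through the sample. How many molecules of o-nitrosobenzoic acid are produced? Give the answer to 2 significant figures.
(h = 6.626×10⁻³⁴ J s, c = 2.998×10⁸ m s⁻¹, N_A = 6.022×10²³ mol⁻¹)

Photon energy at 311 nm: hc/λ = (6.626×10⁻³⁴)(2.998×10⁸)/(311×10⁻⁹) = 6.387×10⁻¹⁹ J.
Energy delivered: (2990 mW m⁻²)(17.0×10⁻⁴ m²)(1140 s) = 5.795 J.
Photons incident: 5.795 / 6.387×10⁻¹⁹ = 9.073×10¹⁸, i.e. 9.073×10¹⁸/6.022×10²³ = 1.507×10⁻⁵ mol.
Fraction absorbed: 1 − 15.1/100 = 0.8490.
Photons absorbed: 0.8490 × 1.507×10⁻⁵ = 1.279×10⁻⁵ mol.
Product: Φ × n_abs = 0.438 × 1.279×10⁻⁵ = 5.602×10⁻⁶ mol.
As a count: 5.602×10⁻⁶ × 6.022×10²³ = 3.4×10¹⁸.

3.4×10¹⁸ molecules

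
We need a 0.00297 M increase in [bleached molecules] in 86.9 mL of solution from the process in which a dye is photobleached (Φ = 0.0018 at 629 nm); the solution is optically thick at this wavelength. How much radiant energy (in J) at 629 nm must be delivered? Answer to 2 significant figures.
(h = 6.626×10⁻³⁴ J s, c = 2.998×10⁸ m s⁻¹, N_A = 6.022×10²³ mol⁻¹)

Product: (0.00297 M)(0.0869 L) = 2.581×10⁻⁴ mol.
Photons that must be absorbed: 2.581×10⁻⁴ / 0.0018 = 0.1434 mol.
Photon energy: hc/λ = 3.158×10⁻¹⁹ J; per mole, 1.902×10⁵ J mol⁻¹.
Energy required: 0.1434 × 1.902×10⁵ = 2.7×10⁴ J.

2.7×10⁴ J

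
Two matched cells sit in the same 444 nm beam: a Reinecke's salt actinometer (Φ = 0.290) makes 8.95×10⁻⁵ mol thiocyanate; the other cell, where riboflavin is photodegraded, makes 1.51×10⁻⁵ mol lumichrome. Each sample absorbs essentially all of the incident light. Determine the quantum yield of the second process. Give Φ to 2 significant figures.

Φ = 0.049

Photons absorbed by the actinometer: 8.95×10⁻⁵ / 0.290 = 3.086×10⁻⁴ mol.
Φ(unknown) = 1.51×10⁻⁵ / 3.086×10⁻⁴ = 0.049.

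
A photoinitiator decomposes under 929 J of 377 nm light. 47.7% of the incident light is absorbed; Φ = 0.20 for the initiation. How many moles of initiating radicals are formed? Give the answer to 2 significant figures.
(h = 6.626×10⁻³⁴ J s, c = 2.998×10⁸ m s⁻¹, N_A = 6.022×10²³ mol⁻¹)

Photon energy at 377 nm: hc/λ = (6.626×10⁻³⁴)(2.998×10⁸)/(377×10⁻⁹) = 5.269×10⁻¹⁹ J.
Photons incident: 929 / 5.269×10⁻¹⁹ = 1.763×10²¹, i.e. 1.763×10²¹/6.022×10²³ = 0.002928 mol.
Photons absorbed: 0.477 × 0.002928 = 0.001397 mol.
Product: Φ × n_abs = 0.20 × 0.001397 = 2.794×10⁻⁴ mol.

2.8×10⁻⁴ mol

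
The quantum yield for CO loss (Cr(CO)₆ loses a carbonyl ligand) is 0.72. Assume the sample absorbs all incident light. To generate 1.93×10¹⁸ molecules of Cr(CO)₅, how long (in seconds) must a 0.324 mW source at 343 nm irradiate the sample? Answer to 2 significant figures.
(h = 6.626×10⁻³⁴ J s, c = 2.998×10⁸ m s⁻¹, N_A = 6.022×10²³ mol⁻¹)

t ≈ 4800 s

Product: 1.93×10¹⁸ / 6.022×10²³ = 3.205×10⁻⁶ mol.
Photons that must be absorbed: 3.205×10⁻⁶ / 0.72 = 4.451×10⁻⁶ mol.
Photon energy: hc/λ = 5.791×10⁻¹⁹ J; per mole, 3.487×10⁵ J mol⁻¹.
Energy required: 4.451×10⁻⁶ × 3.487×10⁵ = 1.552 J.
Time: 1.552 J / 0.000324 W = 4800 s.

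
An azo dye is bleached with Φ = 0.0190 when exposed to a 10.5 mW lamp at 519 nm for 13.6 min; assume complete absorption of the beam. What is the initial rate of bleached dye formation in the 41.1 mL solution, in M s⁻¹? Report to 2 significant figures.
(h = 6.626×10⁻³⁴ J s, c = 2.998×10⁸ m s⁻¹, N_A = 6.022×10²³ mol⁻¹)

2.1×10⁻⁸ M s⁻¹

Photon energy at 519 nm: hc/λ = (6.626×10⁻³⁴)(2.998×10⁸)/(519×10⁻⁹) = 3.828×10⁻¹⁹ J.
Energy delivered: (10.5 mW)(816 s) = 8.568 J.
Photons incident: 8.568 / 3.828×10⁻¹⁹ = 2.238×10¹⁹, i.e. 2.238×10¹⁹/6.022×10²³ = 3.716×10⁻⁵ mol.
Product formed: 0.0190 × 3.716×10⁻⁵ = 7.060×10⁻⁷ mol.
Rate: 7.060×10⁻⁷ mol / (816 s × 0.0411 L) = 2.1×10⁻⁸ M s⁻¹.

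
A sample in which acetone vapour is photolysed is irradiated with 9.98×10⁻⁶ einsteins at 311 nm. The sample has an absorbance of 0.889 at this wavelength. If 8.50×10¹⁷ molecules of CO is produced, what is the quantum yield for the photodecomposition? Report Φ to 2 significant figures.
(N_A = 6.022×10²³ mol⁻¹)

Product: 8.50×10¹⁷ / 6.022×10²³ = 1.411×10⁻⁶ mol.
Fraction absorbed: 1 − 10^(−0.889) = 0.8709.
Photons absorbed: 0.8709 × 9.98×10⁻⁶ = 8.692×10⁻⁶ mol.
Φ = 1.411×10⁻⁶ mol / 8.692×10⁻⁶ mol photons = 0.16.

Φ = 0.16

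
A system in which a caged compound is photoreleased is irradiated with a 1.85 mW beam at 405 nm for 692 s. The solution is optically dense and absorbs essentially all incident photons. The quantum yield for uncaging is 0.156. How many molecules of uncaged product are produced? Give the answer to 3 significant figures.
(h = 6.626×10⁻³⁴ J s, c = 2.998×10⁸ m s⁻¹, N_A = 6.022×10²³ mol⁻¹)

4.07×10¹⁷ molecules

Photon energy at 405 nm: hc/λ = (6.626×10⁻³⁴)(2.998×10⁸)/(405×10⁻⁹) = 4.905×10⁻¹⁹ J.
Energy delivered: (1.85 mW)(692 s) = 1.280 J.
Photons incident: 1.280 / 4.905×10⁻¹⁹ = 2.610×10¹⁸, i.e. 2.610×10¹⁸/6.022×10²³ = 4.334×10⁻⁶ mol.
Product: Φ × n_abs = 0.156 × 4.334×10⁻⁶ = 6.761×10⁻⁷ mol.
As a count: 6.761×10⁻⁷ × 6.022×10²³ = 4.07×10¹⁷.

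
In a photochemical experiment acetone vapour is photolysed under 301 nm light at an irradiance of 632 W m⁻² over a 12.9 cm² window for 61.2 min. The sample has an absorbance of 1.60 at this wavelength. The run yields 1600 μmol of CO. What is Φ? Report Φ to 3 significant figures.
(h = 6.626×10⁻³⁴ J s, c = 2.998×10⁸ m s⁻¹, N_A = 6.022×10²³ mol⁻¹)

Φ = 0.218

Product: 1600 μmol = 0.00160 mol.
Photon energy at 301 nm: hc/λ = (6.626×10⁻³⁴)(2.998×10⁸)/(301×10⁻⁹) = 6.600×10⁻¹⁹ J.
Energy delivered: (632 W m⁻²)(12.9×10⁻⁴ m²)(3672 s) = 2994 J.
Photons incident: 2994 / 6.600×10⁻¹⁹ = 4.536×10²¹, i.e. 4.536×10²¹/6.022×10²³ = 0.007532 mol.
Fraction absorbed: 1 − 10^(−1.60) = 0.9749.
Photons absorbed: 0.9749 × 0.007532 = 0.007343 mol.
Φ = 0.00160 mol / 0.007343 mol photons = 0.218.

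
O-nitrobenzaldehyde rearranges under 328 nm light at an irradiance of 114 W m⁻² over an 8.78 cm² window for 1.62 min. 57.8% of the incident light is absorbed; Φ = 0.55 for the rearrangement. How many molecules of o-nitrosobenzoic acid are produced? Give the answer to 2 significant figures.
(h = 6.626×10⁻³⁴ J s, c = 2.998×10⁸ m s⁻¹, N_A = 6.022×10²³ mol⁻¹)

5.1×10¹⁸ molecules

Photon energy at 328 nm: hc/λ = (6.626×10⁻³⁴)(2.998×10⁸)/(328×10⁻⁹) = 6.056×10⁻¹⁹ J.
Energy delivered: (114 W m⁻²)(8.78×10⁻⁴ m²)(97.2 s) = 9.729 J.
Photons incident: 9.729 / 6.056×10⁻¹⁹ = 1.607×10¹⁹, i.e. 1.607×10¹⁹/6.022×10²³ = 2.669×10⁻⁵ mol.
Photons absorbed: 0.578 × 2.669×10⁻⁵ = 1.543×10⁻⁵ mol.
Product: Φ × n_abs = 0.55 × 1.543×10⁻⁵ = 8.487×10⁻⁶ mol.
As a count: 8.487×10⁻⁶ × 6.022×10²³ = 5.1×10¹⁸.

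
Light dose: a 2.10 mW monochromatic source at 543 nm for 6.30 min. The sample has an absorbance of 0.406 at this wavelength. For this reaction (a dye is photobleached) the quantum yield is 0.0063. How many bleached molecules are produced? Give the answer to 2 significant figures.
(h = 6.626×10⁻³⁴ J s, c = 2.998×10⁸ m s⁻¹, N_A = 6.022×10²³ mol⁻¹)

Photon energy at 543 nm: hc/λ = (6.626×10⁻³⁴)(2.998×10⁸)/(543×10⁻⁹) = 3.658×10⁻¹⁹ J.
Energy delivered: (2.10 mW)(378 s) = 0.7938 J.
Photons incident: 0.7938 / 3.658×10⁻¹⁹ = 2.170×10¹⁸, i.e. 2.170×10¹⁸/6.022×10²³ = 3.603×10⁻⁶ mol.
Fraction absorbed: 1 − 10^(−0.406) = 0.6074.
Photons absorbed: 0.6074 × 3.603×10⁻⁶ = 2.188×10⁻⁶ mol.
Product: Φ × n_abs = 0.0063 × 2.188×10⁻⁶ = 1.378×10⁻⁸ mol.
As a count: 1.378×10⁻⁸ × 6.022×10²³ = 8.3×10¹⁵.

8.3×10¹⁵ bleached molecules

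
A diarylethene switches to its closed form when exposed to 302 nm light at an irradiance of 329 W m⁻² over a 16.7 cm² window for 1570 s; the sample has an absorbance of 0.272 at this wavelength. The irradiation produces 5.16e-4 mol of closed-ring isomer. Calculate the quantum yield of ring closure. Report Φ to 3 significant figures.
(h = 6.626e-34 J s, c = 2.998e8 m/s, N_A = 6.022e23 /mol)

Photon energy at 302 nm: hc/λ = (6.626e-34)(2.998e8)/(302e-9) = 6.578e-19 J.
Energy delivered: (329 W m⁻²)(16.7e-4 m²)(1570 s) = 862.6 J.
Photons incident: 862.6 / 6.578e-19 = 1.311e21, i.e. 1.311e21/6.022e23 = 0.002177 mol.
Fraction absorbed: 1 − 10^(−0.272) = 0.4654.
Photons absorbed: 0.4654 × 0.002177 = 0.001013 mol.
Φ = 5.16e-4 mol / 0.001013 mol photons = 0.509.

Φ = 0.509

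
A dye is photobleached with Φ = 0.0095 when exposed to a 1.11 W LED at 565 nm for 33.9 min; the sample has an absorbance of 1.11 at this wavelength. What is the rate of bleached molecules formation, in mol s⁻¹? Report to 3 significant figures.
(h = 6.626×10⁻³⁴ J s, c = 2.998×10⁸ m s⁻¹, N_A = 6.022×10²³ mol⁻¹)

4.59×10⁻⁸ mol s⁻¹

Photon energy at 565 nm: hc/λ = (6.626×10⁻³⁴)(2.998×10⁸)/(565×10⁻⁹) = 3.516×10⁻¹⁹ J.
Energy delivered: (1.11 W)(2034 s) = 2258 J.
Photons incident: 2258 / 3.516×10⁻¹⁹ = 6.422×10²¹, i.e. 6.422×10²¹/6.022×10²³ = 0.01066 mol.
Fraction absorbed: 1 − 10^(−1.11) = 0.9224.
Photons absorbed: 0.9224 × 0.01066 = 0.009833 mol.
Product formed: 0.0095 × 0.009833 = 9.341×10⁻⁵ mol.
Rate: 9.341×10⁻⁵ / 2034 s = 4.59×10⁻⁸ mol s⁻¹.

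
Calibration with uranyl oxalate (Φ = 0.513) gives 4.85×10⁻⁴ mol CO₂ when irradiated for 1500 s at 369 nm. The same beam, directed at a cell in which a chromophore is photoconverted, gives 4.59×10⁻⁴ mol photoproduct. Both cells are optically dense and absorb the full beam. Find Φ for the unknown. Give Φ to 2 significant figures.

Φ = 0.49

Photons absorbed by the actinometer: 4.85×10⁻⁴ / 0.513 = 9.454×10⁻⁴ mol.
Φ(unknown) = 4.59×10⁻⁴ / 9.454×10⁻⁴ = 0.49.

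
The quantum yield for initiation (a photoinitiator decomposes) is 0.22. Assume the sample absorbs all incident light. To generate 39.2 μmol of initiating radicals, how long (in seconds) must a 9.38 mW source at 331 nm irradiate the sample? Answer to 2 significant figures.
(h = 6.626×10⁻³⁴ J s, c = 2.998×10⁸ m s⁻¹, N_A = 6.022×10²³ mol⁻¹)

t ≈ 6900 s

Product: 39.2 μmol = 3.92×10⁻⁵ mol.
Photons that must be absorbed: 3.92×10⁻⁵ / 0.22 = 1.782×10⁻⁴ mol.
Photon energy: hc/λ = 6.001×10⁻¹⁹ J; per mole, 3.614×10⁵ J mol⁻¹.
Energy required: 1.782×10⁻⁴ × 3.614×10⁵ = 64.40 J.
Time: 64.40 J / 0.00938 W = 6900 s.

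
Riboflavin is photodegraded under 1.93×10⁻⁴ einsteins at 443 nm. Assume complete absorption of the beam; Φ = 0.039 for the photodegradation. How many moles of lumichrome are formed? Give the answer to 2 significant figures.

7.5×10⁻⁶ mol

Product: Φ × n_abs = 0.039 × 1.93×10⁻⁴ = 7.527×10⁻⁶ mol.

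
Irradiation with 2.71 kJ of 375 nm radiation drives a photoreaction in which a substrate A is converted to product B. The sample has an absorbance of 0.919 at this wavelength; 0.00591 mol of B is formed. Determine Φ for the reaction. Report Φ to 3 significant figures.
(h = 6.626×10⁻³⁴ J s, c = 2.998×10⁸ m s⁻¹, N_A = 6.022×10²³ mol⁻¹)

Φ = 0.791

Photon energy at 375 nm: hc/λ = (6.626×10⁻³⁴)(2.998×10⁸)/(375×10⁻⁹) = 5.297×10⁻¹⁹ J.
Incident energy: 2.71 kJ = 2710 J.
Photons incident: 2710 / 5.297×10⁻¹⁹ = 5.116×10²¹, i.e. 5.116×10²¹/6.022×10²³ = 0.008496 mol.
Fraction absorbed: 1 − 10^(−0.919) = 0.8795.
Photons absorbed: 0.8795 × 0.008496 = 0.007472 mol.
Φ = 0.00591 mol / 0.007472 mol photons = 0.791.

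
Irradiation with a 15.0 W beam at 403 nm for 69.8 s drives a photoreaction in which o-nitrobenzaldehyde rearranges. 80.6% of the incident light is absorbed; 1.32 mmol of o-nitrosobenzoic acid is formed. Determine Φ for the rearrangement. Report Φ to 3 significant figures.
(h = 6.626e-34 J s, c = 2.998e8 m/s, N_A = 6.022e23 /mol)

Product: 1.32 mmol = 0.00132 mol.
Photon energy at 403 nm: hc/λ = (6.626e-34)(2.998e8)/(403e-9) = 4.929e-19 J.
Energy delivered: (15.0 W)(69.8 s) = 1047 J.
Photons incident: 1047 / 4.929e-19 = 2.124e21, i.e. 2.124e21/6.022e23 = 0.003527 mol.
Photons absorbed: 0.806 × 0.003527 = 0.002843 mol.
Φ = 0.00132 mol / 0.002843 mol photons = 0.464.

Φ = 0.464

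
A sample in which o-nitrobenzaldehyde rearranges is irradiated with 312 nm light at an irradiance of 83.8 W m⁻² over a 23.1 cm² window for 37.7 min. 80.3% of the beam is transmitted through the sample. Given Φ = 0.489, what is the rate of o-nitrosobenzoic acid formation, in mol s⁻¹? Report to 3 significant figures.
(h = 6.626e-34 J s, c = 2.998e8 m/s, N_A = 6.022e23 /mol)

Photon energy at 312 nm: hc/λ = (6.626e-34)(2.998e8)/(312e-9) = 6.367e-19 J.
Energy delivered: (83.8 W m⁻²)(23.1e-4 m²)(2262 s) = 437.9 J.
Photons incident: 437.9 / 6.367e-19 = 6.878e20, i.e. 6.878e20/6.022e23 = 0.001142 mol.
Fraction absorbed: 1 − 80.3/100 = 0.1970.
Photons absorbed: 0.1970 × 0.001142 = 2.250e-4 mol.
Product formed: 0.489 × 2.250e-4 = 1.100e-4 mol.
Rate: 1.100e-4 / 2262 s = 4.86e-8 mol s⁻¹.

4.86e-8 mol s⁻¹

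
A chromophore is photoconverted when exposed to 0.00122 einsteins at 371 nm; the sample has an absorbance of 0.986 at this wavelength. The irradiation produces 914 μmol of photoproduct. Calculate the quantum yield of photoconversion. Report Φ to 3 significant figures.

Φ = 0.835

Product: 914 μmol = 9.14×10⁻⁴ mol.
Fraction absorbed: 1 − 10^(−0.986) = 0.8967.
Photons absorbed: 0.8967 × 0.00122 = 0.001094 mol.
Φ = 9.14×10⁻⁴ mol / 0.001094 mol photons = 0.835.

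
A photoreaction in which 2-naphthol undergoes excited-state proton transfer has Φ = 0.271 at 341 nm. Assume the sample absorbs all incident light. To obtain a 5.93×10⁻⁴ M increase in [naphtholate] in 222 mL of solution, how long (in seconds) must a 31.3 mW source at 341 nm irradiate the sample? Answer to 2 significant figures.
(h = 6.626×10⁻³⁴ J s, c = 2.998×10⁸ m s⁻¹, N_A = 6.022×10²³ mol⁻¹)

Product: (5.93×10⁻⁴ M)(0.222 L) = 1.316×10⁻⁴ mol.
Photons that must be absorbed: 1.316×10⁻⁴ / 0.271 = 4.856×10⁻⁴ mol.
Photon energy: hc/λ = 5.825×10⁻¹⁹ J; per mole, 3.508×10⁵ J mol⁻¹.
Energy required: 4.856×10⁻⁴ × 3.508×10⁵ = 170.3 J.
Time: 170.3 J / 0.0313 W = 5400 s.

t ≈ 5400 s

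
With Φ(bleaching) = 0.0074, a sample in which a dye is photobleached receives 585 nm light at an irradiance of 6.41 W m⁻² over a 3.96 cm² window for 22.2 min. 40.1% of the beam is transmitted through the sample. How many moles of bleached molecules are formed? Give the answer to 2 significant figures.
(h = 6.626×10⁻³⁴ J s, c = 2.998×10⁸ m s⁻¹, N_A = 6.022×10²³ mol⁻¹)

Photon energy at 585 nm: hc/λ = (6.626×10⁻³⁴)(2.998×10⁸)/(585×10⁻⁹) = 3.396×10⁻¹⁹ J.
Energy delivered: (6.41 W m⁻²)(3.96×10⁻⁴ m²)(1332 s) = 3.381 J.
Photons incident: 3.381 / 3.396×10⁻¹⁹ = 9.956×10¹⁸, i.e. 9.956×10¹⁸/6.022×10²³ = 1.653×10⁻⁵ mol.
Fraction absorbed: 1 − 40.1/100 = 0.5990.
Photons absorbed: 0.5990 × 1.653×10⁻⁵ = 9.901×10⁻⁶ mol.
Product: Φ × n_abs = 0.0074 × 9.901×10⁻⁶ = 7.327×10⁻⁸ mol.

7.3×10⁻⁸ mol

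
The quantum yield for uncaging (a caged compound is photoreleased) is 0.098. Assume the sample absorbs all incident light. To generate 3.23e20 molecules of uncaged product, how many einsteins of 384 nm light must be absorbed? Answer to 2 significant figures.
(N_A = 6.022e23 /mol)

Product: 3.23e20 / 6.022e23 = 5.364e-4 mol.
Photons that must be absorbed: 5.364e-4 / 0.098 = 0.005473 mol.

0.0055 einstein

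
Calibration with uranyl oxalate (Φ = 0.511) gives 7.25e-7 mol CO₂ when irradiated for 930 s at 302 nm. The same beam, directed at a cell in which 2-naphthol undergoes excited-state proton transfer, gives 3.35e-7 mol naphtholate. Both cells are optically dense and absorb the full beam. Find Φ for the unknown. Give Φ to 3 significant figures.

Photons absorbed by the actinometer: 7.25e-7 / 0.511 = 1.419e-6 mol.
Φ(unknown) = 3.35e-7 / 1.419e-6 = 0.236.

Φ = 0.236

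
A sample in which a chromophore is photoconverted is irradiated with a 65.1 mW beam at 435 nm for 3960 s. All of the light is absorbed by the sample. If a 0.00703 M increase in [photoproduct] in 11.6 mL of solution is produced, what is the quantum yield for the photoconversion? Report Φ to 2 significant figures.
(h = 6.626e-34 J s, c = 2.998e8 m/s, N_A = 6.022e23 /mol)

Φ = 0.087

Product: (0.00703 M)(0.0116 L) = 8.155e-5 mol.
Photon energy at 435 nm: hc/λ = (6.626e-34)(2.998e8)/(435e-9) = 4.567e-19 J.
Energy delivered: (65.1 mW)(3960 s) = 257.8 J.
Photons incident: 257.8 / 4.567e-19 = 5.645e20, i.e. 5.645e20/6.022e23 = 9.374e-4 mol.
Φ = 8.155e-5 mol / 9.374e-4 mol photons = 0.087.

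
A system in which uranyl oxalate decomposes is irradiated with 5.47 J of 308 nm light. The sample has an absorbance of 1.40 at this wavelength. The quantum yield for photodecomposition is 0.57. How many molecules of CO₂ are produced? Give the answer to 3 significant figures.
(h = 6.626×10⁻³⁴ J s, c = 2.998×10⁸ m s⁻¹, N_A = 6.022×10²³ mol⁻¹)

4.64×10¹⁸ molecules

Photon energy at 308 nm: hc/λ = (6.626×10⁻³⁴)(2.998×10⁸)/(308×10⁻⁹) = 6.450×10⁻¹⁹ J.
Photons incident: 5.47 / 6.450×10⁻¹⁹ = 8.481×10¹⁸, i.e. 8.481×10¹⁸/6.022×10²³ = 1.408×10⁻⁵ mol.
Fraction absorbed: 1 − 10^(−1.40) = 0.9602.
Photons absorbed: 0.9602 × 1.408×10⁻⁵ = 1.352×10⁻⁵ mol.
Product: Φ × n_abs = 0.57 × 1.352×10⁻⁵ = 7.706×10⁻⁶ mol.
As a count: 7.706×10⁻⁶ × 6.022×10²³ = 4.64×10¹⁸.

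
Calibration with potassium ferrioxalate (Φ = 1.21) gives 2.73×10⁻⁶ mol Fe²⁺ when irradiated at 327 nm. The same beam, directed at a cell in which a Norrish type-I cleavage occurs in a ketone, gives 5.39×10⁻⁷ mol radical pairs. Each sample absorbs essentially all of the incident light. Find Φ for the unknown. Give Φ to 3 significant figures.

Φ = 0.239

Photons absorbed by the actinometer: 2.73×10⁻⁶ / 1.21 = 2.256×10⁻⁶ mol.
Φ(unknown) = 5.39×10⁻⁷ / 2.256×10⁻⁶ = 0.239.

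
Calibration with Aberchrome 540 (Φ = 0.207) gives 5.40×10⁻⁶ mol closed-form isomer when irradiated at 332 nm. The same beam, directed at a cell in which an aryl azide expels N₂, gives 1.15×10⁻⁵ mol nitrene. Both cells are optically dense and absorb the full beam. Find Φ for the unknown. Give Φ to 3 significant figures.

Photons absorbed by the actinometer: 5.40×10⁻⁶ / 0.207 = 2.609×10⁻⁵ mol.
Φ(unknown) = 1.15×10⁻⁵ / 2.609×10⁻⁵ = 0.441.

Φ = 0.441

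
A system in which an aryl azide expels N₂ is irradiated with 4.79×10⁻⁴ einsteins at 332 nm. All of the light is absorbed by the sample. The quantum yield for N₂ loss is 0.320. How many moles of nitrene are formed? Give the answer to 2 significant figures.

Product: Φ × n_abs = 0.320 × 4.79×10⁻⁴ = 1.533×10⁻⁴ mol.

1.5×10⁻⁴ mol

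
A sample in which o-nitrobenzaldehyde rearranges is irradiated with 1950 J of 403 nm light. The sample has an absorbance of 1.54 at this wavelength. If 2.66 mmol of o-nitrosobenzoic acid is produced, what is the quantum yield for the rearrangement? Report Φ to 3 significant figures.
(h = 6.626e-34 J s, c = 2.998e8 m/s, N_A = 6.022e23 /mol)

Product: 2.66 mmol = 0.00266 mol.
Photon energy at 403 nm: hc/λ = (6.626e-34)(2.998e8)/(403e-9) = 4.929e-19 J.
Photons incident: 1950 / 4.929e-19 = 3.956e21, i.e. 3.956e21/6.022e23 = 0.006569 mol.
Fraction absorbed: 1 − 10^(−1.54) = 0.9712.
Photons absorbed: 0.9712 × 0.006569 = 0.006380 mol.
Φ = 0.00266 mol / 0.006380 mol photons = 0.417.

Φ = 0.417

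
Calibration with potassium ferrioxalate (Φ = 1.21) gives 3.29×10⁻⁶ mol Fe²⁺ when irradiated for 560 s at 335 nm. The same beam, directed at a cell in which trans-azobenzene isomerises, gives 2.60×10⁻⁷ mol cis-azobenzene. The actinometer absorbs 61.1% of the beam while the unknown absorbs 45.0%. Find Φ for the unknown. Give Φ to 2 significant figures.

Φ = 0.13

Photons absorbed by the actinometer: 3.29×10⁻⁶ / 1.21 = 2.719×10⁻⁶ mol.
Incident flux: 2.719×10⁻⁶ / 0.611 = 4.450×10⁻⁶ einstein.
Absorbed by unknown: 0.450 × 4.450×10⁻⁶ = 2.003×10⁻⁶ mol.
Φ(unknown) = 2.60×10⁻⁷ / 2.003×10⁻⁶ = 0.13.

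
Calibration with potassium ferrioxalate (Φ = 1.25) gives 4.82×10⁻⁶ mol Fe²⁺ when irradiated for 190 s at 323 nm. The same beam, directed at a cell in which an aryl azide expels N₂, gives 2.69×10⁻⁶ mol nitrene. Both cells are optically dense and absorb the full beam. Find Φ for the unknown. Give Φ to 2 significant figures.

Photons absorbed by the actinometer: 4.82×10⁻⁶ / 1.25 = 3.856×10⁻⁶ mol.
Φ(unknown) = 2.69×10⁻⁶ / 3.856×10⁻⁶ = 0.70.

Φ = 0.70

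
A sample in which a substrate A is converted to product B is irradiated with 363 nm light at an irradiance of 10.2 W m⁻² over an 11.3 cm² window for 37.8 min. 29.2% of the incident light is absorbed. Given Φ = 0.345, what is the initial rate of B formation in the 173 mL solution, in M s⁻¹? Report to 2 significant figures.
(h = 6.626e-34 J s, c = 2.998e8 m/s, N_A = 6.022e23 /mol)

2.0e-8 M s⁻¹

Photon energy at 363 nm: hc/λ = (6.626e-34)(2.998e8)/(363e-9) = 5.472e-19 J.
Energy delivered: (10.2 W m⁻²)(11.3e-4 m²)(2268 s) = 26.14 J.
Photons incident: 26.14 / 5.472e-19 = 4.777e19, i.e. 4.777e19/6.022e23 = 7.933e-5 mol.
Photons absorbed: 0.292 × 7.933e-5 = 2.316e-5 mol.
Product formed: 0.345 × 2.316e-5 = 7.990e-6 mol.
Rate: 7.990e-6 mol / (2268 s × 0.173 L) = 2.0e-8 M s⁻¹.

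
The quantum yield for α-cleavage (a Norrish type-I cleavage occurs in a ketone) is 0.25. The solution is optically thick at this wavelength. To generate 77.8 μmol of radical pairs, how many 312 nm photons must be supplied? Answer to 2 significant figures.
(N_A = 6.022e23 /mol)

Product: 77.8 μmol = 7.78e-5 mol.
Photons that must be absorbed: 7.78e-5 / 0.25 = 3.112e-4 mol.
Photon count: 3.112e-4 × 6.022e23 = 1.9e20.

1.9e20 photons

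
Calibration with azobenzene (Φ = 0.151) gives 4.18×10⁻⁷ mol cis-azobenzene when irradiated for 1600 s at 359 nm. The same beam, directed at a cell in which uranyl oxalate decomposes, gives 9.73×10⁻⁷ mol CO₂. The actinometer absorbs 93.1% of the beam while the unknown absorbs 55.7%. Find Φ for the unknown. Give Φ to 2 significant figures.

Φ = 0.59

Photons absorbed by the actinometer: 4.18×10⁻⁷ / 0.151 = 2.768×10⁻⁶ mol.
Incident flux: 2.768×10⁻⁶ / 0.931 = 2.973×10⁻⁶ einstein.
Absorbed by unknown: 0.557 × 2.973×10⁻⁶ = 1.656×10⁻⁶ mol.
Φ(unknown) = 9.73×10⁻⁷ / 1.656×10⁻⁶ = 0.59.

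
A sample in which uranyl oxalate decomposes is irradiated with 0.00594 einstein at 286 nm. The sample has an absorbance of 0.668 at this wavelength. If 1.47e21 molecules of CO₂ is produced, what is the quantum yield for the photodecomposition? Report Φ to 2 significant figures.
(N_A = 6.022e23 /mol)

Φ = 0.52

Product: 1.47e21 / 6.022e23 = 0.002441 mol.
Fraction absorbed: 1 − 10^(−0.668) = 0.7852.
Photons absorbed: 0.7852 × 0.00594 = 0.004664 mol.
Φ = 0.002441 mol / 0.004664 mol photons = 0.52.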